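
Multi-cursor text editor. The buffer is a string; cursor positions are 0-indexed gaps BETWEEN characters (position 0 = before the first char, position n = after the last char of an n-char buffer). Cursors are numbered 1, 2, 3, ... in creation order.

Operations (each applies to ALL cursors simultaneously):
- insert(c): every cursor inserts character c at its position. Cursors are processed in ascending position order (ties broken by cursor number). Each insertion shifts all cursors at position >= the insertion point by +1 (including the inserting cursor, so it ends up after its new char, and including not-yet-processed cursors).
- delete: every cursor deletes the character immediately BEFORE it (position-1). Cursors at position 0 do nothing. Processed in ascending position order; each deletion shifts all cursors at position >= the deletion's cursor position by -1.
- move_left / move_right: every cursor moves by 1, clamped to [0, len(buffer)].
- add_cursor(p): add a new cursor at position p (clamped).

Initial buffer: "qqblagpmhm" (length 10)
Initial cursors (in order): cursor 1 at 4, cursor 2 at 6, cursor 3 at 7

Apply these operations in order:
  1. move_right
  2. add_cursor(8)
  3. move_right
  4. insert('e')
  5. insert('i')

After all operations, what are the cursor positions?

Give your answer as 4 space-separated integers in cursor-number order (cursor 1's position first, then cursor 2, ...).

Answer: 8 12 17 17

Derivation:
After op 1 (move_right): buffer="qqblagpmhm" (len 10), cursors c1@5 c2@7 c3@8, authorship ..........
After op 2 (add_cursor(8)): buffer="qqblagpmhm" (len 10), cursors c1@5 c2@7 c3@8 c4@8, authorship ..........
After op 3 (move_right): buffer="qqblagpmhm" (len 10), cursors c1@6 c2@8 c3@9 c4@9, authorship ..........
After op 4 (insert('e')): buffer="qqblagepmeheem" (len 14), cursors c1@7 c2@10 c3@13 c4@13, authorship ......1..2.34.
After op 5 (insert('i')): buffer="qqblageipmeiheeiim" (len 18), cursors c1@8 c2@12 c3@17 c4@17, authorship ......11..22.3434.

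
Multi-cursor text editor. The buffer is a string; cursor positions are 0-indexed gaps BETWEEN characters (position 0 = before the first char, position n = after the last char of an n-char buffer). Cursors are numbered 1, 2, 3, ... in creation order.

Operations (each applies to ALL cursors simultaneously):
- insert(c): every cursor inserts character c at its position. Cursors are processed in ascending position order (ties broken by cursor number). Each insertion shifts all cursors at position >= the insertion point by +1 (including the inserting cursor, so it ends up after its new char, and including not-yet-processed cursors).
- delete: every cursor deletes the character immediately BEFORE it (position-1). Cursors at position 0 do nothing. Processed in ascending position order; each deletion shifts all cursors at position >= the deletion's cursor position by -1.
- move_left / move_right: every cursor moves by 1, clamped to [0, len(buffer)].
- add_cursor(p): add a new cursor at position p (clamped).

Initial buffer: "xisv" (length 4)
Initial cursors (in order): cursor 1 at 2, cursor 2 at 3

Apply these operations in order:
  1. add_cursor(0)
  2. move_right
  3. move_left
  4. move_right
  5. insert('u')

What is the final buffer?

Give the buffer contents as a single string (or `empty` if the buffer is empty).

After op 1 (add_cursor(0)): buffer="xisv" (len 4), cursors c3@0 c1@2 c2@3, authorship ....
After op 2 (move_right): buffer="xisv" (len 4), cursors c3@1 c1@3 c2@4, authorship ....
After op 3 (move_left): buffer="xisv" (len 4), cursors c3@0 c1@2 c2@3, authorship ....
After op 4 (move_right): buffer="xisv" (len 4), cursors c3@1 c1@3 c2@4, authorship ....
After op 5 (insert('u')): buffer="xuisuvu" (len 7), cursors c3@2 c1@5 c2@7, authorship .3..1.2

Answer: xuisuvu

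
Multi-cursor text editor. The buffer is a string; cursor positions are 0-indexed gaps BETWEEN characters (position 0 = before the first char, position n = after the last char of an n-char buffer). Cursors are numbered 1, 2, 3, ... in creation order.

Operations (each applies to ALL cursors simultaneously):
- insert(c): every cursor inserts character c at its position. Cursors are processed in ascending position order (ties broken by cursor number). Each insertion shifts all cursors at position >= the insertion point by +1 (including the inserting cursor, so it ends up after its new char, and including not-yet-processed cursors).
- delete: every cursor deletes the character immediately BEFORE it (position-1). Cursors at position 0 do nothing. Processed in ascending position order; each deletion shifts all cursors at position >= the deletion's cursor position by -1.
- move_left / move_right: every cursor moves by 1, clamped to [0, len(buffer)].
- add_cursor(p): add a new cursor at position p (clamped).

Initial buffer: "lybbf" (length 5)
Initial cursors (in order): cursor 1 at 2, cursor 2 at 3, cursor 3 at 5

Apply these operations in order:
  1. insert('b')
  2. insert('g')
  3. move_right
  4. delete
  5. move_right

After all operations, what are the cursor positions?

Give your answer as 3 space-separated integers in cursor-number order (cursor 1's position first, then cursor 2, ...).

After op 1 (insert('b')): buffer="lybbbbfb" (len 8), cursors c1@3 c2@5 c3@8, authorship ..1.2..3
After op 2 (insert('g')): buffer="lybgbbgbfbg" (len 11), cursors c1@4 c2@7 c3@11, authorship ..11.22..33
After op 3 (move_right): buffer="lybgbbgbfbg" (len 11), cursors c1@5 c2@8 c3@11, authorship ..11.22..33
After op 4 (delete): buffer="lybgbgfb" (len 8), cursors c1@4 c2@6 c3@8, authorship ..1122.3
After op 5 (move_right): buffer="lybgbgfb" (len 8), cursors c1@5 c2@7 c3@8, authorship ..1122.3

Answer: 5 7 8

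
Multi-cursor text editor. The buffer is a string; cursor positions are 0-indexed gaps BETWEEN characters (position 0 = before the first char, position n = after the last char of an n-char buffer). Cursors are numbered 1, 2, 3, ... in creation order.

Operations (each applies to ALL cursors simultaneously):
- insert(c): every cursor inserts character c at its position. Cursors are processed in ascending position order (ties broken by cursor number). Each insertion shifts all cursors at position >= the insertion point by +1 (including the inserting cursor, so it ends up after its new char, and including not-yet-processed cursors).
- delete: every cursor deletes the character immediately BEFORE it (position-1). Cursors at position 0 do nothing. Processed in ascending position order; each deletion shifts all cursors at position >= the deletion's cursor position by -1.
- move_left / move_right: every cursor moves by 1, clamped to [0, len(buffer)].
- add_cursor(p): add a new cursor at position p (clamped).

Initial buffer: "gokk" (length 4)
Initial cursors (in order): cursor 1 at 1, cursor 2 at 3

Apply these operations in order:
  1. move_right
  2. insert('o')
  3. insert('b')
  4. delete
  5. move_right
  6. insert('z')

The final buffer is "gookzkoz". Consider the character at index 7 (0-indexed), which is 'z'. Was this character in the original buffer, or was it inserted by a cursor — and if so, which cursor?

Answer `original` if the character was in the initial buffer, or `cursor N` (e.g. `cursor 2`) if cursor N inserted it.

After op 1 (move_right): buffer="gokk" (len 4), cursors c1@2 c2@4, authorship ....
After op 2 (insert('o')): buffer="gookko" (len 6), cursors c1@3 c2@6, authorship ..1..2
After op 3 (insert('b')): buffer="goobkkob" (len 8), cursors c1@4 c2@8, authorship ..11..22
After op 4 (delete): buffer="gookko" (len 6), cursors c1@3 c2@6, authorship ..1..2
After op 5 (move_right): buffer="gookko" (len 6), cursors c1@4 c2@6, authorship ..1..2
After op 6 (insert('z')): buffer="gookzkoz" (len 8), cursors c1@5 c2@8, authorship ..1.1.22
Authorship (.=original, N=cursor N): . . 1 . 1 . 2 2
Index 7: author = 2

Answer: cursor 2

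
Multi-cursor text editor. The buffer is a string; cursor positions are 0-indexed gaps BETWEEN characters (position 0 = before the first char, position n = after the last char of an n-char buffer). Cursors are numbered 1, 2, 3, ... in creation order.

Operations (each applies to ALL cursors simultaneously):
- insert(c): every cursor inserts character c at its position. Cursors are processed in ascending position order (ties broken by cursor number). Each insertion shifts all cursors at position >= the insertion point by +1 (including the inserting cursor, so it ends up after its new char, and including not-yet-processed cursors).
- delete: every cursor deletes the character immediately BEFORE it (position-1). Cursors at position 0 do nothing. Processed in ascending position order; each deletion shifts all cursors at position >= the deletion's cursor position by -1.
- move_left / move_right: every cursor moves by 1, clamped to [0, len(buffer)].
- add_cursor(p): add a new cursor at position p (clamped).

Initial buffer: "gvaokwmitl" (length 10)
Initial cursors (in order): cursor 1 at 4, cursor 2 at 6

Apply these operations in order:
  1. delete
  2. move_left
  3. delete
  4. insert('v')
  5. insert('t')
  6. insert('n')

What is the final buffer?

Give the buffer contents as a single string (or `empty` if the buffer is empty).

Answer: gvvttnnkmitl

Derivation:
After op 1 (delete): buffer="gvakmitl" (len 8), cursors c1@3 c2@4, authorship ........
After op 2 (move_left): buffer="gvakmitl" (len 8), cursors c1@2 c2@3, authorship ........
After op 3 (delete): buffer="gkmitl" (len 6), cursors c1@1 c2@1, authorship ......
After op 4 (insert('v')): buffer="gvvkmitl" (len 8), cursors c1@3 c2@3, authorship .12.....
After op 5 (insert('t')): buffer="gvvttkmitl" (len 10), cursors c1@5 c2@5, authorship .1212.....
After op 6 (insert('n')): buffer="gvvttnnkmitl" (len 12), cursors c1@7 c2@7, authorship .121212.....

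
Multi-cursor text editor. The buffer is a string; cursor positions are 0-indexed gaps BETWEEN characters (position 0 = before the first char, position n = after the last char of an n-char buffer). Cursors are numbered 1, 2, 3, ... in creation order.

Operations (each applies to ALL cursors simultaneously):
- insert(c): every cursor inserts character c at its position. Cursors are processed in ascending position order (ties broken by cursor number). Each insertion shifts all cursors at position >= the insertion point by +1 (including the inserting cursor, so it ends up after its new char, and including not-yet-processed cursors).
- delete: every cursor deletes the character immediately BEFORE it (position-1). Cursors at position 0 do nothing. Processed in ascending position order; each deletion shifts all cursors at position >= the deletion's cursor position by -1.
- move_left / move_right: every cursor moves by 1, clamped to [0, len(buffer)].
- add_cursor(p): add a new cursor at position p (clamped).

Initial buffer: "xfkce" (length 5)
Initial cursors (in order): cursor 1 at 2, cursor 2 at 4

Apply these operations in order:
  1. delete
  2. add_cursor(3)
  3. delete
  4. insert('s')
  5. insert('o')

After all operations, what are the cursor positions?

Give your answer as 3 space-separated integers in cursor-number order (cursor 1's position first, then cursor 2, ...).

After op 1 (delete): buffer="xke" (len 3), cursors c1@1 c2@2, authorship ...
After op 2 (add_cursor(3)): buffer="xke" (len 3), cursors c1@1 c2@2 c3@3, authorship ...
After op 3 (delete): buffer="" (len 0), cursors c1@0 c2@0 c3@0, authorship 
After op 4 (insert('s')): buffer="sss" (len 3), cursors c1@3 c2@3 c3@3, authorship 123
After op 5 (insert('o')): buffer="sssooo" (len 6), cursors c1@6 c2@6 c3@6, authorship 123123

Answer: 6 6 6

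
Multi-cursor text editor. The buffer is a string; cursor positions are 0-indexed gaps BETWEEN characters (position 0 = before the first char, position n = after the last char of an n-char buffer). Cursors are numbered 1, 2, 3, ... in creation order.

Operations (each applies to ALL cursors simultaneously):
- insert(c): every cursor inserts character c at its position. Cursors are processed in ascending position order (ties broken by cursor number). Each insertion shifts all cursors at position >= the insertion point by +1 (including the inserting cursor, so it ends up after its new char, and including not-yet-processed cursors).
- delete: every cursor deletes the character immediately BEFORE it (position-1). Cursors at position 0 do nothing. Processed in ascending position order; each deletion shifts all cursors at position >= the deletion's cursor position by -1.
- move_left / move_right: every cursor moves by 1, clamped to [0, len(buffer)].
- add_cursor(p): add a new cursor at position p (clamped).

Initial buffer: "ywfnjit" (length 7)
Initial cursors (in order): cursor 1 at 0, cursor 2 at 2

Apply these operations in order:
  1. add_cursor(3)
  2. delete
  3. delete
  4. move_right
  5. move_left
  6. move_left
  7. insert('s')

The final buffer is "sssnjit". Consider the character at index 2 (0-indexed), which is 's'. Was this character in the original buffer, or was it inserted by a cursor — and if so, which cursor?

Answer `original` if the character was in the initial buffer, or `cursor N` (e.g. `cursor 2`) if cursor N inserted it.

After op 1 (add_cursor(3)): buffer="ywfnjit" (len 7), cursors c1@0 c2@2 c3@3, authorship .......
After op 2 (delete): buffer="ynjit" (len 5), cursors c1@0 c2@1 c3@1, authorship .....
After op 3 (delete): buffer="njit" (len 4), cursors c1@0 c2@0 c3@0, authorship ....
After op 4 (move_right): buffer="njit" (len 4), cursors c1@1 c2@1 c3@1, authorship ....
After op 5 (move_left): buffer="njit" (len 4), cursors c1@0 c2@0 c3@0, authorship ....
After op 6 (move_left): buffer="njit" (len 4), cursors c1@0 c2@0 c3@0, authorship ....
After op 7 (insert('s')): buffer="sssnjit" (len 7), cursors c1@3 c2@3 c3@3, authorship 123....
Authorship (.=original, N=cursor N): 1 2 3 . . . .
Index 2: author = 3

Answer: cursor 3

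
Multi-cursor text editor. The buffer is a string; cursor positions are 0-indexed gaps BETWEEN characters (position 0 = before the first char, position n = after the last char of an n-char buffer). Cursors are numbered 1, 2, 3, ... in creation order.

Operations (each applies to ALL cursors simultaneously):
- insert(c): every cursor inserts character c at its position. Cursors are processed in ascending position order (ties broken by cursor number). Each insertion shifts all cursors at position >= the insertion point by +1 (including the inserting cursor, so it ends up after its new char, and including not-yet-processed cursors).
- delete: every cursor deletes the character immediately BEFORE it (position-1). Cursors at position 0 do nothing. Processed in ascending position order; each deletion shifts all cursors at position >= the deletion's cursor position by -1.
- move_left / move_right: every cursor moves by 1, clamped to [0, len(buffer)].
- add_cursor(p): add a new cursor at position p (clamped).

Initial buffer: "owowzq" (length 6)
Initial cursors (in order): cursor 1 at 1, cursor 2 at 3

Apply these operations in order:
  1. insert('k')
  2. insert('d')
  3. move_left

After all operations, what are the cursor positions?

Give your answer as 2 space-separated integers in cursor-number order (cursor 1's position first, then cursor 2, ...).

After op 1 (insert('k')): buffer="okwokwzq" (len 8), cursors c1@2 c2@5, authorship .1..2...
After op 2 (insert('d')): buffer="okdwokdwzq" (len 10), cursors c1@3 c2@7, authorship .11..22...
After op 3 (move_left): buffer="okdwokdwzq" (len 10), cursors c1@2 c2@6, authorship .11..22...

Answer: 2 6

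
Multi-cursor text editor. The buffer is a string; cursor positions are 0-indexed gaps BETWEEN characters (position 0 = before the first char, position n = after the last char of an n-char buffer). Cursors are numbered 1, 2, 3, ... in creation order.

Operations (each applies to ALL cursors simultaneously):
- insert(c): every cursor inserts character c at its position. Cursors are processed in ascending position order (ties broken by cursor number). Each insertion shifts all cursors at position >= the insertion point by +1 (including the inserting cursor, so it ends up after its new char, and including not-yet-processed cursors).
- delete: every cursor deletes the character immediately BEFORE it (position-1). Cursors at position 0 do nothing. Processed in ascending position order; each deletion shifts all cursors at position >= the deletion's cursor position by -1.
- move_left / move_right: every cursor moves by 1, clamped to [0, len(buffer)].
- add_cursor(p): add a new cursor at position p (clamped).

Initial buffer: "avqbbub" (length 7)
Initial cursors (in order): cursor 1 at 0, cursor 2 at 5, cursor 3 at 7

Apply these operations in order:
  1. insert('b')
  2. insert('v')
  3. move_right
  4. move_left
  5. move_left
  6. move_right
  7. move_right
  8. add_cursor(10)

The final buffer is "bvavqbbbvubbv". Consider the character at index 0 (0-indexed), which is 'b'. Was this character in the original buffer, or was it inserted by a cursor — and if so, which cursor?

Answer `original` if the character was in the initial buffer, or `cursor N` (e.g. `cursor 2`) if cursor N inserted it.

After op 1 (insert('b')): buffer="bavqbbbubb" (len 10), cursors c1@1 c2@7 c3@10, authorship 1.....2..3
After op 2 (insert('v')): buffer="bvavqbbbvubbv" (len 13), cursors c1@2 c2@9 c3@13, authorship 11.....22..33
After op 3 (move_right): buffer="bvavqbbbvubbv" (len 13), cursors c1@3 c2@10 c3@13, authorship 11.....22..33
After op 4 (move_left): buffer="bvavqbbbvubbv" (len 13), cursors c1@2 c2@9 c3@12, authorship 11.....22..33
After op 5 (move_left): buffer="bvavqbbbvubbv" (len 13), cursors c1@1 c2@8 c3@11, authorship 11.....22..33
After op 6 (move_right): buffer="bvavqbbbvubbv" (len 13), cursors c1@2 c2@9 c3@12, authorship 11.....22..33
After op 7 (move_right): buffer="bvavqbbbvubbv" (len 13), cursors c1@3 c2@10 c3@13, authorship 11.....22..33
After op 8 (add_cursor(10)): buffer="bvavqbbbvubbv" (len 13), cursors c1@3 c2@10 c4@10 c3@13, authorship 11.....22..33
Authorship (.=original, N=cursor N): 1 1 . . . . . 2 2 . . 3 3
Index 0: author = 1

Answer: cursor 1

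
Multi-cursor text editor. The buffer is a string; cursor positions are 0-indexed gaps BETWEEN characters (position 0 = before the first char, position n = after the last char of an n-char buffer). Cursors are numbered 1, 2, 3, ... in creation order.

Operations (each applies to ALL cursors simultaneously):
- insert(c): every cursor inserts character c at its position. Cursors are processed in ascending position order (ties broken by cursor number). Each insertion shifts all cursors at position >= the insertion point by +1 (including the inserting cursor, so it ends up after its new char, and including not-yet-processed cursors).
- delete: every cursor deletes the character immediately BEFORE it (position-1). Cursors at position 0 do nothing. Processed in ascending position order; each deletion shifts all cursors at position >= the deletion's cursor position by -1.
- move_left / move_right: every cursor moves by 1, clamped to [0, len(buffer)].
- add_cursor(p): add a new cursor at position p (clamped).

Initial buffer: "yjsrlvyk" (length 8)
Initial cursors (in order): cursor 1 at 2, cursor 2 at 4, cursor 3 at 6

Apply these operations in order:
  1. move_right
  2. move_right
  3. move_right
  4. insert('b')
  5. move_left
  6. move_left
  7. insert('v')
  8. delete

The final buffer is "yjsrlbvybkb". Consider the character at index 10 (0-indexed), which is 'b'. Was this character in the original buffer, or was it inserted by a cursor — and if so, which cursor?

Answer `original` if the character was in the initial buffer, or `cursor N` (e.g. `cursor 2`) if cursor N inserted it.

After op 1 (move_right): buffer="yjsrlvyk" (len 8), cursors c1@3 c2@5 c3@7, authorship ........
After op 2 (move_right): buffer="yjsrlvyk" (len 8), cursors c1@4 c2@6 c3@8, authorship ........
After op 3 (move_right): buffer="yjsrlvyk" (len 8), cursors c1@5 c2@7 c3@8, authorship ........
After op 4 (insert('b')): buffer="yjsrlbvybkb" (len 11), cursors c1@6 c2@9 c3@11, authorship .....1..2.3
After op 5 (move_left): buffer="yjsrlbvybkb" (len 11), cursors c1@5 c2@8 c3@10, authorship .....1..2.3
After op 6 (move_left): buffer="yjsrlbvybkb" (len 11), cursors c1@4 c2@7 c3@9, authorship .....1..2.3
After op 7 (insert('v')): buffer="yjsrvlbvvybvkb" (len 14), cursors c1@5 c2@9 c3@12, authorship ....1.1.2.23.3
After op 8 (delete): buffer="yjsrlbvybkb" (len 11), cursors c1@4 c2@7 c3@9, authorship .....1..2.3
Authorship (.=original, N=cursor N): . . . . . 1 . . 2 . 3
Index 10: author = 3

Answer: cursor 3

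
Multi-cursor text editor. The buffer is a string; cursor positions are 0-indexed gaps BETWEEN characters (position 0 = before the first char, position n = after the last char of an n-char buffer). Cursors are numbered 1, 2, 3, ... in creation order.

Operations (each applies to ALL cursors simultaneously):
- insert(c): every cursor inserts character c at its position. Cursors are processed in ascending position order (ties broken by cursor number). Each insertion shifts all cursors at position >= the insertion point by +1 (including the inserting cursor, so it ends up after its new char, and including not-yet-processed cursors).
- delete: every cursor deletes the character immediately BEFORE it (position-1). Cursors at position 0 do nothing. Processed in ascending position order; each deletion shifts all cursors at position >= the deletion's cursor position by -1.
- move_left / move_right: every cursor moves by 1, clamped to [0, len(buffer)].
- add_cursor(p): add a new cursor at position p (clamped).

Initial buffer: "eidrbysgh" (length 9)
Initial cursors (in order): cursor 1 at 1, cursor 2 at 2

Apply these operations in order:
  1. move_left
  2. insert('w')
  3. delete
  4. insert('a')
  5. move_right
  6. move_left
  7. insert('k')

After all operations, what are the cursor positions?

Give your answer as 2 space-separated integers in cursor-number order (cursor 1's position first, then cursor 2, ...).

Answer: 2 5

Derivation:
After op 1 (move_left): buffer="eidrbysgh" (len 9), cursors c1@0 c2@1, authorship .........
After op 2 (insert('w')): buffer="wewidrbysgh" (len 11), cursors c1@1 c2@3, authorship 1.2........
After op 3 (delete): buffer="eidrbysgh" (len 9), cursors c1@0 c2@1, authorship .........
After op 4 (insert('a')): buffer="aeaidrbysgh" (len 11), cursors c1@1 c2@3, authorship 1.2........
After op 5 (move_right): buffer="aeaidrbysgh" (len 11), cursors c1@2 c2@4, authorship 1.2........
After op 6 (move_left): buffer="aeaidrbysgh" (len 11), cursors c1@1 c2@3, authorship 1.2........
After op 7 (insert('k')): buffer="akeakidrbysgh" (len 13), cursors c1@2 c2@5, authorship 11.22........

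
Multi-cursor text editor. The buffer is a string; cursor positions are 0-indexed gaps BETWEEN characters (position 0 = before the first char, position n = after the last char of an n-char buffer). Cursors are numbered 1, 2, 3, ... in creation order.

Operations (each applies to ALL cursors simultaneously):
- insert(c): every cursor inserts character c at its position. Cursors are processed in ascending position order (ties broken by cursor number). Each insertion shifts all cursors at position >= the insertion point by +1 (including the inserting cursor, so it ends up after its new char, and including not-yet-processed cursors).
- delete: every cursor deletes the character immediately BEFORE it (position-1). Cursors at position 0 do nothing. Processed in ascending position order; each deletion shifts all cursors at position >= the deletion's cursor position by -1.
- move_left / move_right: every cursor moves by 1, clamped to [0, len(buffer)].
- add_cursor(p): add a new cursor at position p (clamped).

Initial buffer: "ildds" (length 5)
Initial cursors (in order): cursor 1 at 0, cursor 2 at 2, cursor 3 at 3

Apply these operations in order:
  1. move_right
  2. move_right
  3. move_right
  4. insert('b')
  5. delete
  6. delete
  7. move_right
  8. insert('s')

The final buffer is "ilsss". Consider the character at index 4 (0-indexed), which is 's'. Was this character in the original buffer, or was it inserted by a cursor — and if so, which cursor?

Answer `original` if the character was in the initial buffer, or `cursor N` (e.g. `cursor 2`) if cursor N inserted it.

After op 1 (move_right): buffer="ildds" (len 5), cursors c1@1 c2@3 c3@4, authorship .....
After op 2 (move_right): buffer="ildds" (len 5), cursors c1@2 c2@4 c3@5, authorship .....
After op 3 (move_right): buffer="ildds" (len 5), cursors c1@3 c2@5 c3@5, authorship .....
After op 4 (insert('b')): buffer="ildbdsbb" (len 8), cursors c1@4 c2@8 c3@8, authorship ...1..23
After op 5 (delete): buffer="ildds" (len 5), cursors c1@3 c2@5 c3@5, authorship .....
After op 6 (delete): buffer="il" (len 2), cursors c1@2 c2@2 c3@2, authorship ..
After op 7 (move_right): buffer="il" (len 2), cursors c1@2 c2@2 c3@2, authorship ..
After op 8 (insert('s')): buffer="ilsss" (len 5), cursors c1@5 c2@5 c3@5, authorship ..123
Authorship (.=original, N=cursor N): . . 1 2 3
Index 4: author = 3

Answer: cursor 3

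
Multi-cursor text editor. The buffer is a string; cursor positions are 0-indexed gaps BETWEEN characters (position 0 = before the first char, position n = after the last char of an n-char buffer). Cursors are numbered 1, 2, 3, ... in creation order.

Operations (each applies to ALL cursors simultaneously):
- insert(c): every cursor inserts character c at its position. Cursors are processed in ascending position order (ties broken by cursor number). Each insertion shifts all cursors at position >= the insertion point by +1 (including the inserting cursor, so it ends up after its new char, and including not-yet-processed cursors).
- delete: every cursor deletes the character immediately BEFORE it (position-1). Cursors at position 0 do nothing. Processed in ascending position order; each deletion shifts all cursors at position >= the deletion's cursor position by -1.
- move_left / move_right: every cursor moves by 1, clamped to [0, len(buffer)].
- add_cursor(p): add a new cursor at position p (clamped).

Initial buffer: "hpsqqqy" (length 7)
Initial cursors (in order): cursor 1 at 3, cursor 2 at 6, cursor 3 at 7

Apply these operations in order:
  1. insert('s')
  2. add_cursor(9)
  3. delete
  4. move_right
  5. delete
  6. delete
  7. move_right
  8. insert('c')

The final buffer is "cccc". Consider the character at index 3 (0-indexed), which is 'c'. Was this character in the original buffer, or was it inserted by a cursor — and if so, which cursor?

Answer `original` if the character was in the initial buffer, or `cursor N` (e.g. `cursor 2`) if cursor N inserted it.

After op 1 (insert('s')): buffer="hpssqqqsys" (len 10), cursors c1@4 c2@8 c3@10, authorship ...1...2.3
After op 2 (add_cursor(9)): buffer="hpssqqqsys" (len 10), cursors c1@4 c2@8 c4@9 c3@10, authorship ...1...2.3
After op 3 (delete): buffer="hpsqqq" (len 6), cursors c1@3 c2@6 c3@6 c4@6, authorship ......
After op 4 (move_right): buffer="hpsqqq" (len 6), cursors c1@4 c2@6 c3@6 c4@6, authorship ......
After op 5 (delete): buffer="hp" (len 2), cursors c1@2 c2@2 c3@2 c4@2, authorship ..
After op 6 (delete): buffer="" (len 0), cursors c1@0 c2@0 c3@0 c4@0, authorship 
After op 7 (move_right): buffer="" (len 0), cursors c1@0 c2@0 c3@0 c4@0, authorship 
After op 8 (insert('c')): buffer="cccc" (len 4), cursors c1@4 c2@4 c3@4 c4@4, authorship 1234
Authorship (.=original, N=cursor N): 1 2 3 4
Index 3: author = 4

Answer: cursor 4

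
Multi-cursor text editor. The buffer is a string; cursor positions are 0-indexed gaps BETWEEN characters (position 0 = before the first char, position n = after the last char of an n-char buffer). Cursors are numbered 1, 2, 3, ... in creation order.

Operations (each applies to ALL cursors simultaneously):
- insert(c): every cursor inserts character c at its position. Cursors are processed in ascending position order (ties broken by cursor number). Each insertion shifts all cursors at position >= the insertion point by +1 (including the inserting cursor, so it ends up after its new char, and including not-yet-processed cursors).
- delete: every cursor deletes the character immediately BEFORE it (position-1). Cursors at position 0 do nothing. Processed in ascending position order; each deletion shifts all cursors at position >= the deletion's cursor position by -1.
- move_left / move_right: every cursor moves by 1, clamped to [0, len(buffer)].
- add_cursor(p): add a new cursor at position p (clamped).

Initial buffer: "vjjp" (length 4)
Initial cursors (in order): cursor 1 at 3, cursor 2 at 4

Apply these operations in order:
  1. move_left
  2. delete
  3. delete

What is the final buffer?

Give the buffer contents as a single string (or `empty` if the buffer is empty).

After op 1 (move_left): buffer="vjjp" (len 4), cursors c1@2 c2@3, authorship ....
After op 2 (delete): buffer="vp" (len 2), cursors c1@1 c2@1, authorship ..
After op 3 (delete): buffer="p" (len 1), cursors c1@0 c2@0, authorship .

Answer: p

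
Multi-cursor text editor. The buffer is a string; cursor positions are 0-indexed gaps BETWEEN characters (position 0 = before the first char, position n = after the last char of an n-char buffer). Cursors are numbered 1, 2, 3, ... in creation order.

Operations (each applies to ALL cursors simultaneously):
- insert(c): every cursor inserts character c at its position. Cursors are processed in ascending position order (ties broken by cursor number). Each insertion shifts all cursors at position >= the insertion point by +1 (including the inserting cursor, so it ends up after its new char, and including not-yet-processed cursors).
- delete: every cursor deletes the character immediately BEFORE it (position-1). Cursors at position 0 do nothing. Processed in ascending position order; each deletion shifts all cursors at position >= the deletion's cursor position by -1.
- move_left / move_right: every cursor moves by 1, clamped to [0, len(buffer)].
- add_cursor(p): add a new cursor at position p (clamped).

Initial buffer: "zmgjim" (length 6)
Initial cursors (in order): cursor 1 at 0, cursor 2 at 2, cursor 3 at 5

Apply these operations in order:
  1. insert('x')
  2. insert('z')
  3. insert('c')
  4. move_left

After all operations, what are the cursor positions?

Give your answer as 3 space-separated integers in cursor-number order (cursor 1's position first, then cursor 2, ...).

After op 1 (insert('x')): buffer="xzmxgjixm" (len 9), cursors c1@1 c2@4 c3@8, authorship 1..2...3.
After op 2 (insert('z')): buffer="xzzmxzgjixzm" (len 12), cursors c1@2 c2@6 c3@11, authorship 11..22...33.
After op 3 (insert('c')): buffer="xzczmxzcgjixzcm" (len 15), cursors c1@3 c2@8 c3@14, authorship 111..222...333.
After op 4 (move_left): buffer="xzczmxzcgjixzcm" (len 15), cursors c1@2 c2@7 c3@13, authorship 111..222...333.

Answer: 2 7 13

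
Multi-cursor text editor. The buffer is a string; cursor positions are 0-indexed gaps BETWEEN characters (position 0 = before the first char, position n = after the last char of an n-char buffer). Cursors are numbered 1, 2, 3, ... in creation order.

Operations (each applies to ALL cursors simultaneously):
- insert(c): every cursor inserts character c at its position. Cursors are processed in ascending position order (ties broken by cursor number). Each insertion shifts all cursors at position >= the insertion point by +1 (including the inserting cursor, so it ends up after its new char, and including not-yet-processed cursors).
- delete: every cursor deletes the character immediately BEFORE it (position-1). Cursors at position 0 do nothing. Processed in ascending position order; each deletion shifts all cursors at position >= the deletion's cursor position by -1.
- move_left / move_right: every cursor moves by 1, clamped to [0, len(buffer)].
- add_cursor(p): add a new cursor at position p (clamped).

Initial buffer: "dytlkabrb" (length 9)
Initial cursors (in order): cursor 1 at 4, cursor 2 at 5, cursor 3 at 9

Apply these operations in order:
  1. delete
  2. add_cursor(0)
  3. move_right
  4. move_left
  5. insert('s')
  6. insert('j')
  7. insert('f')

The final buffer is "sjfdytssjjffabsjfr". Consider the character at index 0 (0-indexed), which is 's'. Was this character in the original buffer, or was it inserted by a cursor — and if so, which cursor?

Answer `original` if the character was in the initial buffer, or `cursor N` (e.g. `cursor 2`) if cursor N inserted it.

After op 1 (delete): buffer="dytabr" (len 6), cursors c1@3 c2@3 c3@6, authorship ......
After op 2 (add_cursor(0)): buffer="dytabr" (len 6), cursors c4@0 c1@3 c2@3 c3@6, authorship ......
After op 3 (move_right): buffer="dytabr" (len 6), cursors c4@1 c1@4 c2@4 c3@6, authorship ......
After op 4 (move_left): buffer="dytabr" (len 6), cursors c4@0 c1@3 c2@3 c3@5, authorship ......
After op 5 (insert('s')): buffer="sdytssabsr" (len 10), cursors c4@1 c1@6 c2@6 c3@9, authorship 4...12..3.
After op 6 (insert('j')): buffer="sjdytssjjabsjr" (len 14), cursors c4@2 c1@9 c2@9 c3@13, authorship 44...1212..33.
After op 7 (insert('f')): buffer="sjfdytssjjffabsjfr" (len 18), cursors c4@3 c1@12 c2@12 c3@17, authorship 444...121212..333.
Authorship (.=original, N=cursor N): 4 4 4 . . . 1 2 1 2 1 2 . . 3 3 3 .
Index 0: author = 4

Answer: cursor 4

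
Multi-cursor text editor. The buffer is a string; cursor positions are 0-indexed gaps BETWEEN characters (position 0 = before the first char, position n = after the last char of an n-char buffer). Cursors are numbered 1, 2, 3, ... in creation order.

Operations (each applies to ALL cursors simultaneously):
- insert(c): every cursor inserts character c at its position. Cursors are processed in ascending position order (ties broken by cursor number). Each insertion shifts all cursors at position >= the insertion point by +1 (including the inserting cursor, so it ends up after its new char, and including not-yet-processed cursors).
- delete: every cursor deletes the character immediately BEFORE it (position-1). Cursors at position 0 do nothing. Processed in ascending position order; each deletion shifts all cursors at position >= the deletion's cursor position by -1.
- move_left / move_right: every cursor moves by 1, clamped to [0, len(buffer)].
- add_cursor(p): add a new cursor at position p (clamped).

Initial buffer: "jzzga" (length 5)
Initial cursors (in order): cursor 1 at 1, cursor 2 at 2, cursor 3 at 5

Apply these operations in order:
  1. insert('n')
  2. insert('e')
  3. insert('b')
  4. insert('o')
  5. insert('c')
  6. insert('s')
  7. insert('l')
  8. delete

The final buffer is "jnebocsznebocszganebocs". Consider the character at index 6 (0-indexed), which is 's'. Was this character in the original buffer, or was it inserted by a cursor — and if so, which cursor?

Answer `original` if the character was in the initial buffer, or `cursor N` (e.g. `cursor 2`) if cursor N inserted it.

Answer: cursor 1

Derivation:
After op 1 (insert('n')): buffer="jnznzgan" (len 8), cursors c1@2 c2@4 c3@8, authorship .1.2...3
After op 2 (insert('e')): buffer="jneznezgane" (len 11), cursors c1@3 c2@6 c3@11, authorship .11.22...33
After op 3 (insert('b')): buffer="jnebznebzganeb" (len 14), cursors c1@4 c2@8 c3@14, authorship .111.222...333
After op 4 (insert('o')): buffer="jneboznebozganebo" (len 17), cursors c1@5 c2@10 c3@17, authorship .1111.2222...3333
After op 5 (insert('c')): buffer="jneboczneboczganeboc" (len 20), cursors c1@6 c2@12 c3@20, authorship .11111.22222...33333
After op 6 (insert('s')): buffer="jnebocsznebocszganebocs" (len 23), cursors c1@7 c2@14 c3@23, authorship .111111.222222...333333
After op 7 (insert('l')): buffer="jnebocslznebocslzganebocsl" (len 26), cursors c1@8 c2@16 c3@26, authorship .1111111.2222222...3333333
After op 8 (delete): buffer="jnebocsznebocszganebocs" (len 23), cursors c1@7 c2@14 c3@23, authorship .111111.222222...333333
Authorship (.=original, N=cursor N): . 1 1 1 1 1 1 . 2 2 2 2 2 2 . . . 3 3 3 3 3 3
Index 6: author = 1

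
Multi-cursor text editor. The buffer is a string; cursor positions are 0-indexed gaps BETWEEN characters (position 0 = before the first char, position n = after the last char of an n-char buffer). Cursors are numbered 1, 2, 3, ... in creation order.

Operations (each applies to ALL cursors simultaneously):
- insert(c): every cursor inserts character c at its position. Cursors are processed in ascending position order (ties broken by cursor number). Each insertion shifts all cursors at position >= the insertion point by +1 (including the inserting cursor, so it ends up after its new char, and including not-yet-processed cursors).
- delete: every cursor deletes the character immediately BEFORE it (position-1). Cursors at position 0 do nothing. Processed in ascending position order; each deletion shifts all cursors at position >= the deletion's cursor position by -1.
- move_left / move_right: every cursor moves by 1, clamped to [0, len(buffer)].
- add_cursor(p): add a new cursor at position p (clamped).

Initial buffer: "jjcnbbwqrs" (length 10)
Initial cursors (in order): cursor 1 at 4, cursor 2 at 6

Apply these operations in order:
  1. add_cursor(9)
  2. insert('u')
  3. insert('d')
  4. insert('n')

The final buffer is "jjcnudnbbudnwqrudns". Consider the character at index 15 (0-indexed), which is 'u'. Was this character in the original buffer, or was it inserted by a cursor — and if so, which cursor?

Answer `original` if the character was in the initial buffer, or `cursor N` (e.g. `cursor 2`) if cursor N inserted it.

After op 1 (add_cursor(9)): buffer="jjcnbbwqrs" (len 10), cursors c1@4 c2@6 c3@9, authorship ..........
After op 2 (insert('u')): buffer="jjcnubbuwqrus" (len 13), cursors c1@5 c2@8 c3@12, authorship ....1..2...3.
After op 3 (insert('d')): buffer="jjcnudbbudwqruds" (len 16), cursors c1@6 c2@10 c3@15, authorship ....11..22...33.
After op 4 (insert('n')): buffer="jjcnudnbbudnwqrudns" (len 19), cursors c1@7 c2@12 c3@18, authorship ....111..222...333.
Authorship (.=original, N=cursor N): . . . . 1 1 1 . . 2 2 2 . . . 3 3 3 .
Index 15: author = 3

Answer: cursor 3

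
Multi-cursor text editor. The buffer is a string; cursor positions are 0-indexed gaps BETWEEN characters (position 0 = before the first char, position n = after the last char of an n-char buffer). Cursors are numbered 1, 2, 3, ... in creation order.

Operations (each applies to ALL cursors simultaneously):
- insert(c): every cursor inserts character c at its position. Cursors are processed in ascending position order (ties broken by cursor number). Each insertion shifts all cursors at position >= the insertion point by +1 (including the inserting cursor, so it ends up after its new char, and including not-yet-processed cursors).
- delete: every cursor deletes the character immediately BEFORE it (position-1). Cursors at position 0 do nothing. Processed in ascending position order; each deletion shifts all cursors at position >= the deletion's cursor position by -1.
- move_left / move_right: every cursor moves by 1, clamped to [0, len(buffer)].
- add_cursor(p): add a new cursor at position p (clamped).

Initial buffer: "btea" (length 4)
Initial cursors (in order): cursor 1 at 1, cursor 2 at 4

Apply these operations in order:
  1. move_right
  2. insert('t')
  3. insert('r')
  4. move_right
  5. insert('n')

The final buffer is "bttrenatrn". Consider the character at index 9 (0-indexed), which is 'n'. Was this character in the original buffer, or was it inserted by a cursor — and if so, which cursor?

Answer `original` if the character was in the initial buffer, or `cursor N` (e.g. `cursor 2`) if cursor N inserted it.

Answer: cursor 2

Derivation:
After op 1 (move_right): buffer="btea" (len 4), cursors c1@2 c2@4, authorship ....
After op 2 (insert('t')): buffer="btteat" (len 6), cursors c1@3 c2@6, authorship ..1..2
After op 3 (insert('r')): buffer="bttreatr" (len 8), cursors c1@4 c2@8, authorship ..11..22
After op 4 (move_right): buffer="bttreatr" (len 8), cursors c1@5 c2@8, authorship ..11..22
After op 5 (insert('n')): buffer="bttrenatrn" (len 10), cursors c1@6 c2@10, authorship ..11.1.222
Authorship (.=original, N=cursor N): . . 1 1 . 1 . 2 2 2
Index 9: author = 2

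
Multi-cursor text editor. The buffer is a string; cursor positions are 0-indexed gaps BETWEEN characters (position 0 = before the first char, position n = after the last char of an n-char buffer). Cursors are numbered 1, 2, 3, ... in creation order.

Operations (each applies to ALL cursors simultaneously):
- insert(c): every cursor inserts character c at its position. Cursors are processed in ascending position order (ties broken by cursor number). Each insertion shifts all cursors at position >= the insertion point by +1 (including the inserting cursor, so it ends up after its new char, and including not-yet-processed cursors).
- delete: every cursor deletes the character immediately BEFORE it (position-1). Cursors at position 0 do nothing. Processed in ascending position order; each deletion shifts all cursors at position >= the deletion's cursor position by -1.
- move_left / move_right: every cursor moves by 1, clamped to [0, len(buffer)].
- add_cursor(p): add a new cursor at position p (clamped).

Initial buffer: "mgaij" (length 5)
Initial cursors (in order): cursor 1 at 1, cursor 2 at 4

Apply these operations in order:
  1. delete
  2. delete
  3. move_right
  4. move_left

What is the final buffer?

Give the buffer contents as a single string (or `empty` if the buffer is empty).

After op 1 (delete): buffer="gaj" (len 3), cursors c1@0 c2@2, authorship ...
After op 2 (delete): buffer="gj" (len 2), cursors c1@0 c2@1, authorship ..
After op 3 (move_right): buffer="gj" (len 2), cursors c1@1 c2@2, authorship ..
After op 4 (move_left): buffer="gj" (len 2), cursors c1@0 c2@1, authorship ..

Answer: gj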